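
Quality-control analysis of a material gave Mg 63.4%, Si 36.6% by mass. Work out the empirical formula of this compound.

Assume 100 g: 63.4 g Mg, 36.6 g Si.
Mg: 63.4 g ÷ 24.31 g/mol = 2.608 mol
Si: 36.6 g ÷ 28.09 g/mol = 1.303 mol
Divide by the smallest (1.303 mol Si): Mg 2.002, Si 1.000
→ Mg2Si

Mg2Si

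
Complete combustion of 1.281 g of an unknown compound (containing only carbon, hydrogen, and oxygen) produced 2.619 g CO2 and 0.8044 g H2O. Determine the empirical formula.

mol C = 2.619 / 44.01 = 0.05951; mass C = 0.05951 × 12.01 = 0.7147 g
mol H = 2 × (0.8044 / 18.02) = 0.08928; mass H = 0.08928 × 1.008 = 0.08999 g
mass O = 1.281 − (0.8047) = 0.4763 g → mol O = 0.02977
Divide by the smallest (0.02977 mol O): C 1.999, H 2.999, O 1.000
→ C2H3O

C2H3O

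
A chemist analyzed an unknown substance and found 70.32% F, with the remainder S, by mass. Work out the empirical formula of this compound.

Assume 100 g: 70.32 g F, 29.68 g S.
Moles — F: 70.32 / 19.00 = 3.701 mol; S: 29.68 / 32.07 = 0.9255 mol
Ratios (÷ 0.9255): F 3.999, S 1.000
≈ 4:1 → F4S

F4S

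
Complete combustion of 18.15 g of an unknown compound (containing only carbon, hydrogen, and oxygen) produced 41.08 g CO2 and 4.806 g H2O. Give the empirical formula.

mol C = 41.08 / 44.01 = 0.9334; mass C = 0.9334 × 12.01 = 11.21 g
mol H = 2 × (4.806 / 18.02) = 0.5334; mass H = 0.5334 × 1.008 = 0.5377 g
mass O = 18.15 − (11.75) = 6.402 g → mol O = 0.4001
Smallest is O at 0.4001 mol; normalising gives C 2.333, H 1.333, O 1.000
×3: C 7.00, H 4.00, O 3.00 → C7H4O3

C7H4O3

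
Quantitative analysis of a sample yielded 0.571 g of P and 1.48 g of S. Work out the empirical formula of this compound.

n(P) = 0.571/30.97 = 0.01844, n(S) = 1.48/32.07 = 0.04615
Smallest is P at 0.01844 mol; normalising gives P 1.000, S 2.503
×2: P 2.00, S 5.01 → P2S5

P2S5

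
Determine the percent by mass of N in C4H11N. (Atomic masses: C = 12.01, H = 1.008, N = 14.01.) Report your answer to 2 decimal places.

19.16%

Molar mass = 4(12.01) + 11(1.008) + 1(14.01) = 73.138 g/mol
Mass of N per mole = 1 × 14.01 = 14.010 g
% N = 14.010 / 73.138 × 100 = 19.16%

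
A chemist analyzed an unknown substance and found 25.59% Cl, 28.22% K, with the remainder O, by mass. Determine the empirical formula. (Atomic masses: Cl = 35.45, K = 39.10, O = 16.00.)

Assume 100 g: 25.59 g Cl, 28.22 g K, 46.19 g O.
n(Cl) = 25.59/35.45 = 0.7219, n(K) = 28.22/39.10 = 0.7217, n(O) = 46.19/16.00 = 2.887
Divide by the smallest (0.7217 mol K): Cl 1.000, K 1.000, O 4.000
Ratio ≈ 1:1:4, so the empirical formula is ClKO4

ClKO4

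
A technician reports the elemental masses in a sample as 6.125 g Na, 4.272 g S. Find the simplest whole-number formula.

Na2S

n(Na) = 6.125/22.99 = 0.2664, n(S) = 4.272/32.07 = 0.1332
Smallest is S at 0.1332 mol; normalising gives Na 2.000, S 1.000
≈ 2:1 → Na2S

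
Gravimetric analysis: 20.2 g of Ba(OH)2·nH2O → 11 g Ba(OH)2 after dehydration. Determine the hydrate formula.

Ba(OH)2·8H2O

Mass of water lost = 20.2 − 11 = 9.2 g → 9.2 / 18.02 = 0.5105 mol H2O
Molar mass of Ba(OH)2 = 171.35 g/mol → mol Ba(OH)2 = 11 / 171.35 = 0.0642
n = 0.5105 / 0.0642 = 7.95 ≈ 8 → Ba(OH)2·8H2O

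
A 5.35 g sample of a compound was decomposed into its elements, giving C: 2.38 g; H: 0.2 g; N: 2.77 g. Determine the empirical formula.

CHN

Moles — C: 2.38 / 12.01 = 0.1982 mol; H: 0.2 / 1.008 = 0.1984 mol; N: 2.77 / 14.01 = 0.1977 mol
Divide by the smallest (0.1977 mol N): C 1.002, H 1.004, N 1.000
→ CHN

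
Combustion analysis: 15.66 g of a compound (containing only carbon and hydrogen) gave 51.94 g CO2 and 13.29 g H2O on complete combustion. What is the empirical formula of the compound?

mol C = 51.94 / 44.01 = 1.180; mass C = 1.180 × 12.01 = 14.17 g
mol H = 2 × (13.29 / 18.02) = 1.475; mass H = 1.475 × 1.008 = 1.487 g
Divide by the smallest (1.18 mol C): C 1.000, H 1.250
Multiply by 4: C 4.00, H 5.00 → C4H5

C4H5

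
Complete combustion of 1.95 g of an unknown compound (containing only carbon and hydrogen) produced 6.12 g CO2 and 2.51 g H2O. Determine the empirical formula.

CH2

mol C = 6.12 / 44.01 = 0.1391; mass C = 0.1391 × 12.01 = 1.670 g
mol H = 2 × (2.51 / 18.02) = 0.2786; mass H = 0.2786 × 1.008 = 0.2808 g
Divide by the smallest (0.1391 mol C): C 1.000, H 2.003
→ CH2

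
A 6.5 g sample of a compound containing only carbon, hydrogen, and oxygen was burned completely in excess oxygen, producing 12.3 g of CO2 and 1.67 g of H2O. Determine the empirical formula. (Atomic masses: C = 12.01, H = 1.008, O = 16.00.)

mol C = 12.3 / 44.01 = 0.2795; mass C = 0.2795 × 12.01 = 3.357 g
mol H = 2 × (1.67 / 18.02) = 0.1853; mass H = 0.1853 × 1.008 = 0.1868 g
mass O = 6.5 − (3.543) = 2.957 g → mol O = 0.1848
Smallest is O at 0.1848 mol; normalising gives C 1.512, H 1.003, O 1.000
×2: C 3.02, H 2.01, O 2.00 → C3H2O2

C3H2O2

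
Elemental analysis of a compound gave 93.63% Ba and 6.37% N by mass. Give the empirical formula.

Ba3N2

Assume 100 g: 93.63 g Ba, 6.37 g N.
Ba: 93.63 g ÷ 137.33 g/mol = 0.6818 mol
N: 6.37 g ÷ 14.01 g/mol = 0.4547 mol
Ratios (÷ 0.4547): Ba 1.500, N 1.000
Multiply by 2: Ba 3.00, N 2.00 → Ba3N2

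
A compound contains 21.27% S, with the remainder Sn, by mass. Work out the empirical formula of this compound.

SSn

Assume 100 g: 21.27 g S, 78.73 g Sn.
n(S) = 21.27/32.07 = 0.6632, n(Sn) = 78.73/118.71 = 0.6632
Divide by the smallest (0.6632 mol Sn): S 1.000, Sn 1.000
≈ 1:1 → SSn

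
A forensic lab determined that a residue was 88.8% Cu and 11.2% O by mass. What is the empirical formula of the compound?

Cu2O

Assume 100 g: 88.8 g Cu, 11.2 g O.
Cu: 88.8 g ÷ 63.55 g/mol = 1.397 mol
O: 11.2 g ÷ 16.00 g/mol = 0.7 mol
Smallest is O at 0.7 mol; normalising gives Cu 1.996, O 1.000
≈ 2:1 → Cu2O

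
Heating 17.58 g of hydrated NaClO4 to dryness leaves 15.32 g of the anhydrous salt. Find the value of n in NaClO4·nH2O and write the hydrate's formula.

Mass of water lost = 17.58 − 15.32 = 2.26 g → 2.26 / 18.02 = 0.1254 mol H2O
Molar mass of NaClO4 = 122.44 g/mol → mol NaClO4 = 15.32 / 122.44 = 0.1251
n = 0.1254 / 0.1251 = 1.00 ≈ 1 → NaClO4·H2O

NaClO4·H2O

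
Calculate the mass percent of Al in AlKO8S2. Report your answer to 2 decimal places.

Molar mass = 1(26.98) + 1(39.10) + 8(16.00) + 2(32.07) = 258.220 g/mol
Mass of Al per mole = 1 × 26.98 = 26.980 g
% Al = 26.980 / 258.220 × 100 = 10.45%

10.45%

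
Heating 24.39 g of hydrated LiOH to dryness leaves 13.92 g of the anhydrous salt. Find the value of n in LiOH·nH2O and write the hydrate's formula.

Mass of water lost = 24.39 − 13.92 = 10.47 g → 10.47 / 18.02 = 0.581 mol H2O
Molar mass of LiOH = 23.95 g/mol → mol LiOH = 13.92 / 23.95 = 0.5813
n = 0.581 / 0.5813 = 1.00 ≈ 1 → LiOH·H2O

LiOH·H2O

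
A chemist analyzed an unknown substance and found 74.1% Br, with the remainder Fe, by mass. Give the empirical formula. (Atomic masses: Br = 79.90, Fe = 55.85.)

Assume 100 g: 74.1 g Br, 25.9 g Fe.
Moles — Br: 74.1 / 79.90 = 0.9274 mol; Fe: 25.9 / 55.85 = 0.4637 mol
Smallest is Fe at 0.4637 mol; normalising gives Br 2.000, Fe 1.000
→ Br2Fe

Br2Fe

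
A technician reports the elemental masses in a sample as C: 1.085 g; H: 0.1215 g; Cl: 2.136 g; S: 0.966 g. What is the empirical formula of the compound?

C3H4Cl2S

Moles — C: 1.085 / 12.01 = 0.09034 mol; H: 0.1215 / 1.008 = 0.1205 mol; Cl: 2.136 / 35.45 = 0.06025 mol; S: 0.966 / 32.07 = 0.03012 mol
Smallest is S at 0.03012 mol; normalising gives C 2.999, H 4.002, Cl 2.000, S 1.000
Ratio ≈ 3:4:2:1, so the empirical formula is C3H4Cl2S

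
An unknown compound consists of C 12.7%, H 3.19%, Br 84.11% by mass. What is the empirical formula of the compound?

Assume 100 g: 12.7 g C, 3.19 g H, 84.11 g Br.
n(C) = 12.7/12.01 = 1.057, n(H) = 3.19/1.008 = 3.165, n(Br) = 84.11/79.90 = 1.053
Ratios (÷ 1.053): C 1.005, H 3.006, Br 1.000
≈ 1:3:1 → CH3Br

CH3Br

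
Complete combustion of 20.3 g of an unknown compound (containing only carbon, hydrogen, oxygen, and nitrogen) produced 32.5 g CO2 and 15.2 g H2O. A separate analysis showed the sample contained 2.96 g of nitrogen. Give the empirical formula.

mol C = 32.5 / 44.01 = 0.7385; mass C = 0.7385 × 12.01 = 8.869 g
mol H = 2 × (15.2 / 18.02) = 1.687; mass H = 1.687 × 1.008 = 1.701 g
mol N = 2.96 / 14.01 = 0.2113
mass O = 20.3 − (13.53) = 6.770 g → mol O = 0.4232
Divide by the smallest (0.2113 mol N): C 3.495, H 7.985, N 1.000, O 2.003
×2: C 6.99, H 15.97, N 2.00, O 4.01 → C7H16N2O4

C7H16N2O4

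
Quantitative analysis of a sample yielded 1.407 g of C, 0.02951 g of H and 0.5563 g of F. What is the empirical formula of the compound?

C4HF

Moles — C: 1.407 / 12.01 = 0.1172 mol; H: 0.02951 / 1.008 = 0.02928 mol; F: 0.5563 / 19.00 = 0.02928 mol
Divide by the smallest (0.02928 mol H): C 4.002, H 1.000, F 1.000
≈ 4:1:1 → C4HF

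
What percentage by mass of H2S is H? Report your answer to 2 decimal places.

Molar mass = 2(1.008) + 1(32.07) = 34.086 g/mol
Mass of H per mole = 2 × 1.008 = 2.016 g
% H = 2.016 / 34.086 × 100 = 5.91%

5.91%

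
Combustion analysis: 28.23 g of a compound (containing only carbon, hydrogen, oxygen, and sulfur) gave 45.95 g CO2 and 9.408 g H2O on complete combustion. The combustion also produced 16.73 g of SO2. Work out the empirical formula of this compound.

C8H8O3S2

mol C = 45.95 / 44.01 = 1.044; mass C = 1.044 × 12.01 = 12.54 g
mol H = 2 × (9.408 / 18.02) = 1.044; mass H = 1.044 × 1.008 = 1.053 g
mol S = 16.73 / 64.07 = 0.2611; mass S = 8.374 g
mass O = 28.23 − (21.97) = 6.264 g → mol O = 0.3915
Smallest is S at 0.2611 mol; normalising gives C 3.998, H 3.999, O 1.499, S 1.000
Multiply by 2: C 8.00, H 8.00, O 3.00, S 2.00 → C8H8O3S2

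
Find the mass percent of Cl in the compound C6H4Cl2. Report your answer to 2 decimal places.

48.23%

Molar mass = 6(12.01) + 4(1.008) + 2(35.45) = 146.992 g/mol
Mass of Cl per mole = 2 × 35.45 = 70.900 g
% Cl = 70.900 / 146.992 × 100 = 48.23%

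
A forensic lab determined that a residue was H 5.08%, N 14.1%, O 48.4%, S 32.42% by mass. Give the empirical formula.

H5NO3S

Assume 100 g: 5.08 g H, 14.1 g N, 48.4 g O, 32.42 g S.
Moles — H: 5.08 / 1.008 = 5.04 mol; N: 14.1 / 14.01 = 1.006 mol; O: 48.4 / 16.00 = 3.025 mol; S: 32.42 / 32.07 = 1.011 mol
Ratios (÷ 1.006): H 5.008, N 1.000, O 3.006, S 1.004
Ratio ≈ 5:1:3:1, so the empirical formula is H5NO3S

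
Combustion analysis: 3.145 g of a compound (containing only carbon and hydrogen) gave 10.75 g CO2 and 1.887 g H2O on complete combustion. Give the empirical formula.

mol C = 10.75 / 44.01 = 0.2443; mass C = 0.2443 × 12.01 = 2.934 g
mol H = 2 × (1.887 / 18.02) = 0.2094; mass H = 0.2094 × 1.008 = 0.2111 g
Ratios (÷ 0.2094): C 1.166, H 1.000
Scaling by 6: C 7.00, H 6.00 → C7H6

C7H6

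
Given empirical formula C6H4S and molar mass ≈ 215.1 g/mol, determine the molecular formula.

Empirical-formula mass = 108.16 g/mol
n = 215.1 / 108.16 = 1.99 ≈ 2
Molecular formula = (C6H4S)2 = C12H8S2

C12H8S2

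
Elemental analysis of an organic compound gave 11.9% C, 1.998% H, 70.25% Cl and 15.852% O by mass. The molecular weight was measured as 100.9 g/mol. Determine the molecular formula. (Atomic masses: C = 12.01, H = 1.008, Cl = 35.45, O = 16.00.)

CH2Cl2O

Assume 100 g: 11.9 g C, 1.998 g H, 70.25 g Cl, 15.852 g O.
n(C) = 11.9/12.01 = 0.9908, n(H) = 1.998/1.008 = 1.982, n(Cl) = 70.25/35.45 = 1.982, n(O) = 15.852/16.00 = 0.9908
Ratios (÷ 0.9908): C 1.000, H 2.001, Cl 2.000, O 1.000
≈ 1:2:2:1 → CH2Cl2O
Empirical-formula mass = 100.93 g/mol
n = 100.9 / 100.93 = 1.00 ≈ 1
Molecular formula = empirical formula = CH2Cl2O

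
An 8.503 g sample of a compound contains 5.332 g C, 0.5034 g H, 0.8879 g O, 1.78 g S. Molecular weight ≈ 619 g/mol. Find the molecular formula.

C: 5.332 g ÷ 12.01 g/mol = 0.444 mol
H: 0.5034 g ÷ 1.008 g/mol = 0.4994 mol
O: 0.8879 g ÷ 16.00 g/mol = 0.05549 mol
S: 1.78 g ÷ 32.07 g/mol = 0.0555 mol
Divide by the smallest (0.05549 mol O): C 8.000, H 8.999, O 1.000, S 1.000
≈ 8:9:1:1 → C8H9OS
Empirical-formula mass = 153.22 g/mol
n = 619 / 153.22 = 4.04 ≈ 4
Molecular formula = (C8H9OS)×4 = C32H36O4S4

C32H36O4S4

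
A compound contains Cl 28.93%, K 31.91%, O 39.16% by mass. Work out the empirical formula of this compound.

ClKO3

Assume 100 g: 28.93 g Cl, 31.91 g K, 39.16 g O.
Cl: 28.93 g ÷ 35.45 g/mol = 0.8161 mol
K: 31.91 g ÷ 39.10 g/mol = 0.8161 mol
O: 39.16 g ÷ 16.00 g/mol = 2.447 mol
Divide by the smallest (0.8161 mol Cl): Cl 1.000, K 1.000, O 2.999
Ratio ≈ 1:1:3, so the empirical formula is ClKO3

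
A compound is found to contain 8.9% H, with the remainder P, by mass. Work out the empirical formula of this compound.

Assume 100 g: 8.9 g H, 91.1 g P.
Moles — H: 8.9 / 1.008 = 8.829 mol; P: 91.1 / 30.97 = 2.942 mol
Smallest is P at 2.942 mol; normalising gives H 3.002, P 1.000
→ H3P

H3P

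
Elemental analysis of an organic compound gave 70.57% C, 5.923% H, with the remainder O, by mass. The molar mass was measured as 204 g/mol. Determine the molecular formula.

Assume 100 g: 70.57 g C, 5.923 g H, 23.507 g O.
n(C) = 70.57/12.01 = 5.876, n(H) = 5.923/1.008 = 5.876, n(O) = 23.507/16.00 = 1.469
Divide by the smallest (1.469 mol O): C 3.999, H 3.999, O 1.000
≈ 4:4:1 → C4H4O
Empirical-formula mass = 68.07 g/mol
n = 204 / 68.07 = 3.00 ≈ 3
Molecular formula = (C4H4O)×3 = C12H12O3

C12H12O3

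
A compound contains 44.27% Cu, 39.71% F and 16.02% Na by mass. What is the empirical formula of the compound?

CuF3Na

Assume 100 g: 44.27 g Cu, 39.71 g F, 16.02 g Na.
n(Cu) = 44.27/63.55 = 0.6966, n(F) = 39.71/19.00 = 2.09, n(Na) = 16.02/22.99 = 0.6968
Ratios (÷ 0.6966): Cu 1.000, F 3.000, Na 1.000
≈ 1:3:1 → CuF3Na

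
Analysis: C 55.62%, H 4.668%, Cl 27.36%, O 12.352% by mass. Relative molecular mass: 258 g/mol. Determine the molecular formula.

C12H12Cl2O2

Assume 100 g: 55.62 g C, 4.668 g H, 27.36 g Cl, 12.352 g O.
n(C) = 55.62/12.01 = 4.631, n(H) = 4.668/1.008 = 4.631, n(Cl) = 27.36/35.45 = 0.7718, n(O) = 12.352/16.00 = 0.772
Divide by the smallest (0.7718 mol Cl): C 6.001, H 6.000, Cl 1.000, O 1.000
≈ 6:6:1:1 → C6H6ClO
Empirical-formula mass = 129.56 g/mol
n = 258 / 129.56 = 1.99 ≈ 2
Molecular formula = (C6H6ClO)×2 = C12H12Cl2O2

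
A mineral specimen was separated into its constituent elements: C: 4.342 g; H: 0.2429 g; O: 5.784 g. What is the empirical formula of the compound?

C3H2O3

C: 4.342 g ÷ 12.01 g/mol = 0.3615 mol
H: 0.2429 g ÷ 1.008 g/mol = 0.241 mol
O: 5.784 g ÷ 16.00 g/mol = 0.3615 mol
Ratios (÷ 0.241): C 1.500, H 1.000, O 1.500
Multiply by 2: C 3.00, H 2.00, O 3.00 → C3H2O3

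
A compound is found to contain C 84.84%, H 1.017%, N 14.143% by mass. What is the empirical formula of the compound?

C7HN

Assume 100 g: 84.84 g C, 1.017 g H, 14.143 g N.
C: 84.84 g ÷ 12.01 g/mol = 7.064 mol
H: 1.017 g ÷ 1.008 g/mol = 1.009 mol
N: 14.143 g ÷ 14.01 g/mol = 1.009 mol
Divide by the smallest (1.009 mol H): C 7.002, H 1.000, N 1.001
→ C7HN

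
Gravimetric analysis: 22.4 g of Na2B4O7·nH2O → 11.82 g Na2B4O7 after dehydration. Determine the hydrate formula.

Na2B4O7·10H2O

Mass of water lost = 22.4 − 11.82 = 10.58 g → 10.58 / 18.02 = 0.5871 mol H2O
Molar mass of Na2B4O7 = 201.22 g/mol → mol Na2B4O7 = 11.82 / 201.22 = 0.05874
n = 0.5871 / 0.05874 = 10.00 ≈ 10 → Na2B4O7·10H2O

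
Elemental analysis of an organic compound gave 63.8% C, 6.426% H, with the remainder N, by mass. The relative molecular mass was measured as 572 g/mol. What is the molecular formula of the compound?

Assume 100 g: 63.8 g C, 6.426 g H, 29.774 g N.
Moles — C: 63.8 / 12.01 = 5.312 mol; H: 6.426 / 1.008 = 6.375 mol; N: 29.774 / 14.01 = 2.125 mol
Divide by the smallest (2.125 mol N): C 2.500, H 3.000, N 1.000
×2: C 5.00, H 6.00, N 2.00 → C5H6N2
Empirical-formula mass = 94.12 g/mol
n = 572 / 94.12 = 6.08 ≈ 6
Molecular formula = (C5H6N2)×6 = C30H36N12

C30H36N12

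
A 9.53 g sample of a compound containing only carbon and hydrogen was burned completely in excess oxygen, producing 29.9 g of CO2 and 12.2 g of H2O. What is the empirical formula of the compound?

CH2

mol C = 29.9 / 44.01 = 0.6794; mass C = 0.6794 × 12.01 = 8.159 g
mol H = 2 × (12.2 / 18.02) = 1.354; mass H = 1.354 × 1.008 = 1.365 g
Smallest is C at 0.6794 mol; normalising gives C 1.000, H 1.993
→ CH2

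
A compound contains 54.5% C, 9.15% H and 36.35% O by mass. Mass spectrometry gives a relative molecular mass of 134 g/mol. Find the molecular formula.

C6H12O3

Assume 100 g: 54.5 g C, 9.15 g H, 36.35 g O.
Moles — C: 54.5 / 12.01 = 4.538 mol; H: 9.15 / 1.008 = 9.077 mol; O: 36.35 / 16.00 = 2.272 mol
Divide by the smallest (2.272 mol O): C 1.997, H 3.996, O 1.000
≈ 2:4:1 → C2H4O
Empirical-formula mass = 44.05 g/mol
n = 134 / 44.05 = 3.04 ≈ 3
Molecular formula = (C2H4O)×3 = C6H12O3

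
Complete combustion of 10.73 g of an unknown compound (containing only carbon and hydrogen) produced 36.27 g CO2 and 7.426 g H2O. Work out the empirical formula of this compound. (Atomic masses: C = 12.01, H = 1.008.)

CH

mol C = 36.27 / 44.01 = 0.8241; mass C = 0.8241 × 12.01 = 9.898 g
mol H = 2 × (7.426 / 18.02) = 0.8242; mass H = 0.8242 × 1.008 = 0.8308 g
Ratios (÷ 0.8241): C 1.000, H 1.000
≈ 1:1 → CH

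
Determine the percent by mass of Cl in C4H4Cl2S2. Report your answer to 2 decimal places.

Molar mass = 4(12.01) + 4(1.008) + 2(35.45) + 2(32.07) = 187.112 g/mol
Mass of Cl per mole = 2 × 35.45 = 70.900 g
% Cl = 70.900 / 187.112 × 100 = 37.89%

37.89%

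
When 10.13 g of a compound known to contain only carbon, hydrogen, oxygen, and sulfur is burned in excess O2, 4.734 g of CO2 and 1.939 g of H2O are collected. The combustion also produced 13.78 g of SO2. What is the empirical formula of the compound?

mol C = 4.734 / 44.01 = 0.1076; mass C = 0.1076 × 12.01 = 1.292 g
mol H = 2 × (1.939 / 18.02) = 0.2152; mass H = 0.2152 × 1.008 = 0.2169 g
mol S = 13.78 / 64.07 = 0.2151; mass S = 6.898 g
mass O = 10.13 − (8.406) = 1.724 g → mol O = 0.1077
Divide by the smallest (0.1076 mol C): C 1.000, H 2.001, O 1.002, S 1.999
Ratio ≈ 1:2:1:2, so the empirical formula is CH2OS2

CH2OS2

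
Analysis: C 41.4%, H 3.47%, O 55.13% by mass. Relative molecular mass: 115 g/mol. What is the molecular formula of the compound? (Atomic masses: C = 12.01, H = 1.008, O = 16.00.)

Assume 100 g: 41.4 g C, 3.47 g H, 55.13 g O.
n(C) = 41.4/12.01 = 3.447, n(H) = 3.47/1.008 = 3.442, n(O) = 55.13/16.00 = 3.446
Divide by the smallest (3.442 mol H): C 1.001, H 1.000, O 1.001
→ CHO
Empirical-formula mass = 29.02 g/mol
n = 115 / 29.02 = 3.96 ≈ 4
Molecular formula = (CHO)×4 = C4H4O4

C4H4O4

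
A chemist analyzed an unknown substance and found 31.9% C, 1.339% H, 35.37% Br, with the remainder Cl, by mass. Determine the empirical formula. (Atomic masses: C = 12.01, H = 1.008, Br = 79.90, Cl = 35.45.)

Assume 100 g: 31.9 g C, 1.339 g H, 35.37 g Br, 31.391 g Cl.
C: 31.9 g ÷ 12.01 g/mol = 2.656 mol
H: 1.339 g ÷ 1.008 g/mol = 1.328 mol
Br: 35.37 g ÷ 79.90 g/mol = 0.4427 mol
Cl: 31.391 g ÷ 35.45 g/mol = 0.8855 mol
Smallest is Br at 0.4427 mol; normalising gives C 6.000, H 3.001, Br 1.000, Cl 2.000
≈ 6:3:1:2 → C6H3BrCl2

C6H3BrCl2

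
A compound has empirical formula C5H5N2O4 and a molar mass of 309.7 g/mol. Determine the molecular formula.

C10H10N4O8

Empirical-formula mass = 157.11 g/mol
n = 309.7 / 157.11 = 1.97 ≈ 2
Molecular formula = (C5H5N2O4)2 = C10H10N4O8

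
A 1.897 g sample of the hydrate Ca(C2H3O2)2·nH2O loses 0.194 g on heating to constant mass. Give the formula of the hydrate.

Ca(C2H3O2)2·H2O

Mass of anhydrous Ca(C2H3O2)2 = 1.897 − 0.194 = 1.703 g
mol H2O = 0.194 / 18.02 = 0.01077
Molar mass of Ca(C2H3O2)2 = 158.17 g/mol → mol Ca(C2H3O2)2 = 1.703 / 158.17 = 0.01077
n = 0.01077 / 0.01077 = 1.00 ≈ 1 → Ca(C2H3O2)2·H2O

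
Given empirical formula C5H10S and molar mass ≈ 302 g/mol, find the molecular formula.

C15H30S3

Empirical-formula mass = 102.20 g/mol
n = 302 / 102.20 = 2.95 ≈ 3
Molecular formula = (C5H10S)3 = C15H30S3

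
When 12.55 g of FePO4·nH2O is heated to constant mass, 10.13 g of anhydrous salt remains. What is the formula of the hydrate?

Mass of water lost = 12.55 − 10.13 = 2.42 g → 2.42 / 18.02 = 0.1343 mol H2O
Molar mass of FePO4 = 150.82 g/mol → mol FePO4 = 10.13 / 150.82 = 0.06717
n = 0.1343 / 0.06717 = 2.00 ≈ 2 → FePO4·2H2O

FePO4·2H2O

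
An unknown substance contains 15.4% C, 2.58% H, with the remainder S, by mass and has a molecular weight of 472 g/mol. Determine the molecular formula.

C6H12S12

Assume 100 g: 15.4 g C, 2.58 g H, 82.02 g S.
Moles — C: 15.4 / 12.01 = 1.282 mol; H: 2.58 / 1.008 = 2.56 mol; S: 82.02 / 32.07 = 2.558 mol
Smallest is C at 1.282 mol; normalising gives C 1.000, H 1.996, S 1.995
→ CH2S2
Empirical-formula mass = 78.17 g/mol
n = 472 / 78.17 = 6.04 ≈ 6
Molecular formula = (CH2S2)×6 = C6H12S12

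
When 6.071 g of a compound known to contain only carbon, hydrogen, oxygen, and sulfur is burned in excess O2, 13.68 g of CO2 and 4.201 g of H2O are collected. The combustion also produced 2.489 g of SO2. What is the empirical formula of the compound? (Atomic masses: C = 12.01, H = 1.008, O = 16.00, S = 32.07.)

mol C = 13.68 / 44.01 = 0.3108; mass C = 0.3108 × 12.01 = 3.733 g
mol H = 2 × (4.201 / 18.02) = 0.4663; mass H = 0.4663 × 1.008 = 0.4700 g
mol S = 2.489 / 64.07 = 0.03885; mass S = 1.246 g
mass O = 6.071 − (5.449) = 0.6220 g → mol O = 0.03887
Ratios (÷ 0.03885): C 8.001, H 12.002, O 1.001, S 1.000
Ratio ≈ 8:12:1:1, so the empirical formula is C8H12OS

C8H12OS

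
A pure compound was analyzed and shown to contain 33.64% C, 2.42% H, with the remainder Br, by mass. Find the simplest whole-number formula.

Assume 100 g: 33.64 g C, 2.42 g H, 63.94 g Br.
C: 33.64 g ÷ 12.01 g/mol = 2.801 mol
H: 2.42 g ÷ 1.008 g/mol = 2.401 mol
Br: 63.94 g ÷ 79.90 g/mol = 0.8003 mol
Divide by the smallest (0.8003 mol Br): C 3.500, H 3.000, Br 1.000
Multiply by 2: C 7.00, H 6.00, Br 2.00 → C7H6Br2

C7H6Br2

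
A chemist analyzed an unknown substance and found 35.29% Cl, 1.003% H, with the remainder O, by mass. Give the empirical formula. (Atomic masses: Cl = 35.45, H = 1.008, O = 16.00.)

Assume 100 g: 35.29 g Cl, 1.003 g H, 63.707 g O.
Moles — Cl: 35.29 / 35.45 = 0.9955 mol; H: 1.003 / 1.008 = 0.995 mol; O: 63.707 / 16.00 = 3.982 mol
Divide by the smallest (0.995 mol H): Cl 1.000, H 1.000, O 4.002
→ ClHO4

ClHO4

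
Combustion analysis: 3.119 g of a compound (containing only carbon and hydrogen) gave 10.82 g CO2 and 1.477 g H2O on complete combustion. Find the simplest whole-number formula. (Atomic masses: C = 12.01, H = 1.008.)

C3H2

mol C = 10.82 / 44.01 = 0.2459; mass C = 0.2459 × 12.01 = 2.953 g
mol H = 2 × (1.477 / 18.02) = 0.1639; mass H = 0.1639 × 1.008 = 0.1652 g
Ratios (÷ 0.1639): C 1.500, H 1.000
×2: C 3.00, H 2.00 → C3H2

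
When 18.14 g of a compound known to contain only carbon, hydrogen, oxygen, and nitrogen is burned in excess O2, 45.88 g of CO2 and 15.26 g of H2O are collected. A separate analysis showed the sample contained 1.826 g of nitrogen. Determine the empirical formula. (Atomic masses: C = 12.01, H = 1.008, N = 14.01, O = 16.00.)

C8H13NO

mol C = 45.88 / 44.01 = 1.042; mass C = 1.042 × 12.01 = 12.52 g
mol H = 2 × (15.26 / 18.02) = 1.694; mass H = 1.694 × 1.008 = 1.707 g
mol N = 1.826 / 14.01 = 0.1303
mass O = 18.14 − (16.05) = 2.086 g → mol O = 0.1304
Ratios (÷ 0.1303): C 7.999, H 12.995, N 1.000, O 1.001
→ C8H13NO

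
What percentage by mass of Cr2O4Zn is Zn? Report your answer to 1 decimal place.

28.0%

Molar mass = 2(52.00) + 4(16.00) + 1(65.38) = 233.380 g/mol
Mass of Zn per mole = 1 × 65.38 = 65.380 g
% Zn = 65.380 / 233.380 × 100 = 28.0%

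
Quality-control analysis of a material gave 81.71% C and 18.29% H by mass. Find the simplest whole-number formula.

C3H8

Assume 100 g: 81.71 g C, 18.29 g H.
C: 81.71 g ÷ 12.01 g/mol = 6.803 mol
H: 18.29 g ÷ 1.008 g/mol = 18.14 mol
Smallest is C at 6.803 mol; normalising gives C 1.000, H 2.667
×3: C 3.00, H 8.00 → C3H8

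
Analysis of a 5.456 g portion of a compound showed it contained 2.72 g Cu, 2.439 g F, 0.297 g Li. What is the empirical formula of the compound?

Cu: 2.72 g ÷ 63.55 g/mol = 0.0428 mol
F: 2.439 g ÷ 19.00 g/mol = 0.1284 mol
Li: 0.297 g ÷ 6.94 g/mol = 0.0428 mol
Divide by the smallest (0.0428 mol Li): Cu 1.000, F 3.000, Li 1.000
≈ 1:3:1 → CuF3Li

CuF3Li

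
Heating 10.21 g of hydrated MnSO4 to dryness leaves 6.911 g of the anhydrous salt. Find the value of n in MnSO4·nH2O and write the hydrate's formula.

MnSO4·4H2O

Mass of water lost = 10.21 − 6.911 = 3.299 g → 3.299 / 18.02 = 0.1831 mol H2O
Molar mass of MnSO4 = 151.01 g/mol → mol MnSO4 = 6.911 / 151.01 = 0.04577
n = 0.1831 / 0.04577 = 4.00 ≈ 4 → MnSO4·4H2O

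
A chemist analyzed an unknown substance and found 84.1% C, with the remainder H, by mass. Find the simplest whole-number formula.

Assume 100 g: 84.1 g C, 15.9 g H.
Moles — C: 84.1 / 12.01 = 7.002 mol; H: 15.9 / 1.008 = 15.77 mol
Smallest is C at 7.002 mol; normalising gives C 1.000, H 2.253
Multiply by 4: C 4.00, H 9.01 → C4H9

C4H9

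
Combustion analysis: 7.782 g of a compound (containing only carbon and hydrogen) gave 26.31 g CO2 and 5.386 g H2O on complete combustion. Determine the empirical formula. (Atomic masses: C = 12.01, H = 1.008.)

CH

mol C = 26.31 / 44.01 = 0.5978; mass C = 0.5978 × 12.01 = 7.180 g
mol H = 2 × (5.386 / 18.02) = 0.5978; mass H = 0.5978 × 1.008 = 0.6026 g
Divide by the smallest (0.5978 mol H): C 1.000, H 1.000
≈ 1:1 → CH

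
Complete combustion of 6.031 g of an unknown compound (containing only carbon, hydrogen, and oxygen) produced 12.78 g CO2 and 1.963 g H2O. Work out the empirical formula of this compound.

mol C = 12.78 / 44.01 = 0.2904; mass C = 0.2904 × 12.01 = 3.488 g
mol H = 2 × (1.963 / 18.02) = 0.2179; mass H = 0.2179 × 1.008 = 0.2196 g
mass O = 6.031 − (3.707) = 2.324 g → mol O = 0.1452
Ratios (÷ 0.1452): C 1.999, H 1.500, O 1.000
Scaling by 2: C 4.00, H 3.00, O 2.00 → C4H3O2

C4H3O2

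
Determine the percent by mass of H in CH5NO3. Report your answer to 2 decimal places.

Molar mass = 1(12.01) + 5(1.008) + 1(14.01) + 3(16.00) = 79.060 g/mol
Mass of H per mole = 5 × 1.008 = 5.040 g
% H = 5.040 / 79.060 × 100 = 6.37%

6.37%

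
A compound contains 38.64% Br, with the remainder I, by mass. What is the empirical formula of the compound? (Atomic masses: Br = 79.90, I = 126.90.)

BrI

Assume 100 g: 38.64 g Br, 61.36 g I.
n(Br) = 38.64/79.90 = 0.4836, n(I) = 61.36/126.90 = 0.4835
Smallest is I at 0.4835 mol; normalising gives Br 1.000, I 1.000
Ratio ≈ 1:1, so the empirical formula is BrI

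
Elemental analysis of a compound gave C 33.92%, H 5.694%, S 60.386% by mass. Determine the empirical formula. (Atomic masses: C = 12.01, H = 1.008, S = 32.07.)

Assume 100 g: 33.92 g C, 5.694 g H, 60.386 g S.
C: 33.92 g ÷ 12.01 g/mol = 2.824 mol
H: 5.694 g ÷ 1.008 g/mol = 5.649 mol
S: 60.386 g ÷ 32.07 g/mol = 1.883 mol
Ratios (÷ 1.883): C 1.500, H 3.000, S 1.000
×2: C 3.00, H 6.00, S 2.00 → C3H6S2

C3H6S2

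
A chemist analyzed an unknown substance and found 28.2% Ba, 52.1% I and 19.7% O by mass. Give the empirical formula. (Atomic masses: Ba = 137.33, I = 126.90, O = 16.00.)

Assume 100 g: 28.2 g Ba, 52.1 g I, 19.7 g O.
n(Ba) = 28.2/137.33 = 0.2053, n(I) = 52.1/126.90 = 0.4106, n(O) = 19.7/16.00 = 1.231
Smallest is Ba at 0.2053 mol; normalising gives Ba 1.000, I 1.999, O 5.996
≈ 1:2:6 → BaI2O6

BaI2O6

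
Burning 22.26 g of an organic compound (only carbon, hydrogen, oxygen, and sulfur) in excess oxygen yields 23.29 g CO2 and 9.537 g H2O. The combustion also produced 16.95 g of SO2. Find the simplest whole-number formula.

mol C = 23.29 / 44.01 = 0.5292; mass C = 0.5292 × 12.01 = 6.356 g
mol H = 2 × (9.537 / 18.02) = 1.058; mass H = 1.058 × 1.008 = 1.067 g
mol S = 16.95 / 64.07 = 0.2646; mass S = 8.484 g
mass O = 22.26 − (15.91) = 6.353 g → mol O = 0.3971
Divide by the smallest (0.2646 mol S): C 2.000, H 4.001, O 1.501, S 1.000
×2: C 4.00, H 8.00, O 3.00, S 2.00 → C4H8O3S2

C4H8O3S2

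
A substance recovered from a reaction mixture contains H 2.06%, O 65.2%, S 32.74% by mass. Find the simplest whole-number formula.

H2O4S

Assume 100 g: 2.06 g H, 65.2 g O, 32.74 g S.
H: 2.06 g ÷ 1.008 g/mol = 2.044 mol
O: 65.2 g ÷ 16.00 g/mol = 4.075 mol
S: 32.74 g ÷ 32.07 g/mol = 1.021 mol
Ratios (÷ 1.021): H 2.002, O 3.992, S 1.000
→ H2O4S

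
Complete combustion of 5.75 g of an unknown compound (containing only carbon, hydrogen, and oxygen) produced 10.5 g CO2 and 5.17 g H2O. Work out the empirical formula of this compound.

mol C = 10.5 / 44.01 = 0.2386; mass C = 0.2386 × 12.01 = 2.865 g
mol H = 2 × (5.17 / 18.02) = 0.5738; mass H = 0.5738 × 1.008 = 0.5784 g
mass O = 5.75 − (3.444) = 2.306 g → mol O = 0.1441
Smallest is O at 0.1441 mol; normalising gives C 1.655, H 3.981, O 1.000
Multiply by 3: C 4.97, H 11.94, O 3.00 → C5H12O3

C5H12O3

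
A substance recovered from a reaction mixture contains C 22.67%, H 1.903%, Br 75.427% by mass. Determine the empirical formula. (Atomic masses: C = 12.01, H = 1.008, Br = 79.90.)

Assume 100 g: 22.67 g C, 1.903 g H, 75.427 g Br.
Moles — C: 22.67 / 12.01 = 1.888 mol; H: 1.903 / 1.008 = 1.888 mol; Br: 75.427 / 79.90 = 0.944 mol
Ratios (÷ 0.944): C 2.000, H 2.000, Br 1.000
≈ 2:2:1 → C2H2Br

C2H2Br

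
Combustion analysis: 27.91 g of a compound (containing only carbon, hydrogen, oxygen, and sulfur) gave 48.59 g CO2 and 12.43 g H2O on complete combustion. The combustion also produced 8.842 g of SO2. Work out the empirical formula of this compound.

C8H10O4S

mol C = 48.59 / 44.01 = 1.104; mass C = 1.104 × 12.01 = 13.26 g
mol H = 2 × (12.43 / 18.02) = 1.380; mass H = 1.380 × 1.008 = 1.391 g
mol S = 8.842 / 64.07 = 0.1380; mass S = 4.426 g
mass O = 27.91 − (19.08) = 8.834 g → mol O = 0.5521
Divide by the smallest (0.138 mol S): C 8.000, H 9.997, O 4.001, S 1.000
≈ 8:10:4:1 → C8H10O4S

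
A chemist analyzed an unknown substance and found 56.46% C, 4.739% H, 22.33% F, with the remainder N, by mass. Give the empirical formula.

Assume 100 g: 56.46 g C, 4.739 g H, 22.33 g F, 16.471 g N.
Moles — C: 56.46 / 12.01 = 4.701 mol; H: 4.739 / 1.008 = 4.701 mol; F: 22.33 / 19.00 = 1.175 mol; N: 16.471 / 14.01 = 1.176 mol
Ratios (÷ 1.175): C 4.000, H 4.000, F 1.000, N 1.000
Ratio ≈ 4:4:1:1, so the empirical formula is C4H4FN

C4H4FN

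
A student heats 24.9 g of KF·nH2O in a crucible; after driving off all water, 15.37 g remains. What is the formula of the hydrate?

KF·2H2O

Mass of water lost = 24.9 − 15.37 = 9.53 g → 9.53 / 18.02 = 0.5289 mol H2O
Molar mass of KF = 58.10 g/mol → mol KF = 15.37 / 58.10 = 0.2645
n = 0.5289 / 0.2645 = 2.00 ≈ 2 → KF·2H2O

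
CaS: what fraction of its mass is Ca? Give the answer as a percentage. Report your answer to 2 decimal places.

Molar mass = 1(40.08) + 1(32.07) = 72.150 g/mol
Mass of Ca per mole = 1 × 40.08 = 40.080 g
% Ca = 40.080 / 72.150 × 100 = 55.55%

55.55%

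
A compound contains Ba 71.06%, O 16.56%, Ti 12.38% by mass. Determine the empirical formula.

Assume 100 g: 71.06 g Ba, 16.56 g O, 12.38 g Ti.
Moles — Ba: 71.06 / 137.33 = 0.5174 mol; O: 16.56 / 16.00 = 1.035 mol; Ti: 12.38 / 47.87 = 0.2586 mol
Ratios (÷ 0.2586): Ba 2.001, O 4.002, Ti 1.000
≈ 2:4:1 → Ba2O4Ti

Ba2O4Ti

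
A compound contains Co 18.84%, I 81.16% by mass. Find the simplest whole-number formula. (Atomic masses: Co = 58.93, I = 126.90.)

Assume 100 g: 18.84 g Co, 81.16 g I.
n(Co) = 18.84/58.93 = 0.3197, n(I) = 81.16/126.90 = 0.6396
Smallest is Co at 0.3197 mol; normalising gives Co 1.000, I 2.000
→ CoI2

CoI2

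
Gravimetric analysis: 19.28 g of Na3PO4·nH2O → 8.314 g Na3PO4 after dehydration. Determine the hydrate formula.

Na3PO4·12H2O

Mass of water lost = 19.28 − 8.314 = 10.97 g → 10.97 / 18.02 = 0.6085 mol H2O
Molar mass of Na3PO4 = 163.94 g/mol → mol Na3PO4 = 8.314 / 163.94 = 0.05071
n = 0.6085 / 0.05071 = 12.00 ≈ 12 → Na3PO4·12H2O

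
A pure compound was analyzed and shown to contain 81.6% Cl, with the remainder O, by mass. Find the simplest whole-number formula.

Assume 100 g: 81.6 g Cl, 18.4 g O.
Cl: 81.6 g ÷ 35.45 g/mol = 2.302 mol
O: 18.4 g ÷ 16.00 g/mol = 1.15 mol
Ratios (÷ 1.15): Cl 2.002, O 1.000
→ Cl2O

Cl2O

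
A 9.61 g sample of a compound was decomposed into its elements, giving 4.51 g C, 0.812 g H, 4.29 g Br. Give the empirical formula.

C: 4.51 g ÷ 12.01 g/mol = 0.3755 mol
H: 0.812 g ÷ 1.008 g/mol = 0.8056 mol
Br: 4.29 g ÷ 79.90 g/mol = 0.05369 mol
Smallest is Br at 0.05369 mol; normalising gives C 6.994, H 15.003, Br 1.000
≈ 7:15:1 → C7H15Br

C7H15Br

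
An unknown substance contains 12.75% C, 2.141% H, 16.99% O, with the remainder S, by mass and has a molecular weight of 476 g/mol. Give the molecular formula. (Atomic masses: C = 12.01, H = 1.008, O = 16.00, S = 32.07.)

Assume 100 g: 12.75 g C, 2.141 g H, 16.99 g O, 68.119 g S.
Moles — C: 12.75 / 12.01 = 1.062 mol; H: 2.141 / 1.008 = 2.124 mol; O: 16.99 / 16.00 = 1.062 mol; S: 68.119 / 32.07 = 2.124 mol
Divide by the smallest (1.062 mol C): C 1.000, H 2.001, O 1.000, S 2.001
Ratio ≈ 1:2:1:2, so the empirical formula is CH2OS2
Empirical-formula mass = 94.17 g/mol
n = 476 / 94.17 = 5.05 ≈ 5
Molecular formula = (CH2OS2)×5 = C5H10O5S10

C5H10O5S10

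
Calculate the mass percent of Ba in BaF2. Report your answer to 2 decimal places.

78.33%

Molar mass = 1(137.33) + 2(19.00) = 175.330 g/mol
Mass of Ba per mole = 1 × 137.33 = 137.330 g
% Ba = 137.330 / 175.330 × 100 = 78.33%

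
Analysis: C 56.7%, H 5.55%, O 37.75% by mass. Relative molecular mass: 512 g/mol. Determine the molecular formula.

Assume 100 g: 56.7 g C, 5.55 g H, 37.75 g O.
C: 56.7 g ÷ 12.01 g/mol = 4.721 mol
H: 5.55 g ÷ 1.008 g/mol = 5.506 mol
O: 37.75 g ÷ 16.00 g/mol = 2.359 mol
Ratios (÷ 2.359): C 2.001, H 2.334, O 1.000
×3: C 6.00, H 7.00, O 3.00 → C6H7O3
Empirical-formula mass = 127.12 g/mol
n = 512 / 127.12 = 4.03 ≈ 4
Molecular formula = (C6H7O3)×4 = C24H28O12

C24H28O12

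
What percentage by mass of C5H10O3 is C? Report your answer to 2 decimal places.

Molar mass = 5(12.01) + 10(1.008) + 3(16.00) = 118.130 g/mol
Mass of C per mole = 5 × 12.01 = 60.050 g
% C = 60.050 / 118.130 × 100 = 50.83%

50.83%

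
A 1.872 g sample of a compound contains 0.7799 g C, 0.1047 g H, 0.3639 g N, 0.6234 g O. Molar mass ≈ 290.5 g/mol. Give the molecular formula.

n(C) = 0.7799/12.01 = 0.06494, n(H) = 0.1047/1.008 = 0.1039, n(N) = 0.3639/14.01 = 0.02597, n(O) = 0.6234/16.00 = 0.03896
Smallest is N at 0.02597 mol; normalising gives C 2.500, H 3.999, N 1.000, O 1.500
×2: C 5.00, H 8.00, N 2.00, O 3.00 → C5H8N2O3
Empirical-formula mass = 144.13 g/mol
n = 290.5 / 144.13 = 2.02 ≈ 2
Molecular formula = (C5H8N2O3)×2 = C10H16N4O6

C10H16N4O6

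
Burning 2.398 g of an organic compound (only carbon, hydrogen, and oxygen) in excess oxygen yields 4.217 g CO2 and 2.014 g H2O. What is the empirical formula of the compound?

mol C = 4.217 / 44.01 = 0.09582; mass C = 0.09582 × 12.01 = 1.151 g
mol H = 2 × (2.014 / 18.02) = 0.2235; mass H = 0.2235 × 1.008 = 0.2253 g
mass O = 2.398 − (1.376) = 1.022 g → mol O = 0.06387
Smallest is O at 0.06387 mol; normalising gives C 1.500, H 3.500, O 1.000
×2: C 3.00, H 7.00, O 2.00 → C3H7O2

C3H7O2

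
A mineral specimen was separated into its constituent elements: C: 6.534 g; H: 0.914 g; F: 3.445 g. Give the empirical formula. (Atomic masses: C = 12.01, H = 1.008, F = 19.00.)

C3H5F

n(C) = 6.534/12.01 = 0.544, n(H) = 0.914/1.008 = 0.9067, n(F) = 3.445/19.00 = 0.1813
Smallest is F at 0.1813 mol; normalising gives C 3.001, H 5.001, F 1.000
≈ 3:5:1 → C3H5F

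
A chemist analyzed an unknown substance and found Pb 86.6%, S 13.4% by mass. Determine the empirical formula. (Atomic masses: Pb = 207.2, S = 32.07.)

PbS

Assume 100 g: 86.6 g Pb, 13.4 g S.
Moles — Pb: 86.6 / 207.2 = 0.418 mol; S: 13.4 / 32.07 = 0.4178 mol
Divide by the smallest (0.4178 mol S): Pb 1.000, S 1.000
→ PbS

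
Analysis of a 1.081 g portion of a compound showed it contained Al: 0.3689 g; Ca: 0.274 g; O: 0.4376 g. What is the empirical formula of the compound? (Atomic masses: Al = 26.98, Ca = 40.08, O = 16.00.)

Moles — Al: 0.3689 / 26.98 = 0.01367 mol; Ca: 0.274 / 40.08 = 0.006836 mol; O: 0.4376 / 16.00 = 0.02735 mol
Ratios (÷ 0.006836): Al 2.000, Ca 1.000, O 4.001
≈ 2:1:4 → Al2CaO4

Al2CaO4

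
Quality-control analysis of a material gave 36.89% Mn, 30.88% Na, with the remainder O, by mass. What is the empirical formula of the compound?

Assume 100 g: 36.89 g Mn, 30.88 g Na, 32.23 g O.
Mn: 36.89 g ÷ 54.94 g/mol = 0.6715 mol
Na: 30.88 g ÷ 22.99 g/mol = 1.343 mol
O: 32.23 g ÷ 16.00 g/mol = 2.014 mol
Smallest is Mn at 0.6715 mol; normalising gives Mn 1.000, Na 2.000, O 3.000
Ratio ≈ 1:2:3, so the empirical formula is MnNa2O3

MnNa2O3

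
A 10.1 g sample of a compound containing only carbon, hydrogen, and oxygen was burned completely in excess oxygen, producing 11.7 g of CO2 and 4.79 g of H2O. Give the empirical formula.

mol C = 11.7 / 44.01 = 0.2658; mass C = 0.2658 × 12.01 = 3.193 g
mol H = 2 × (4.79 / 18.02) = 0.5316; mass H = 0.5316 × 1.008 = 0.5359 g
mass O = 10.1 − (3.729) = 6.371 g → mol O = 0.3982
Divide by the smallest (0.2658 mol C): C 1.000, H 2.000, O 1.498
Multiply by 2: C 2.00, H 4.00, O 3.00 → C2H4O3

C2H4O3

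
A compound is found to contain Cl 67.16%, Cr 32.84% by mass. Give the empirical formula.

Cl3Cr

Assume 100 g: 67.16 g Cl, 32.84 g Cr.
n(Cl) = 67.16/35.45 = 1.894, n(Cr) = 32.84/52.00 = 0.6315
Ratios (÷ 0.6315): Cl 3.000, Cr 1.000
≈ 3:1 → Cl3Cr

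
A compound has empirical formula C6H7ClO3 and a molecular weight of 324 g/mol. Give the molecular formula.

Empirical-formula mass = 162.57 g/mol
n = 324 / 162.57 = 1.99 ≈ 2
Molecular formula = (C6H7ClO3)2 = C12H14Cl2O6

C12H14Cl2O6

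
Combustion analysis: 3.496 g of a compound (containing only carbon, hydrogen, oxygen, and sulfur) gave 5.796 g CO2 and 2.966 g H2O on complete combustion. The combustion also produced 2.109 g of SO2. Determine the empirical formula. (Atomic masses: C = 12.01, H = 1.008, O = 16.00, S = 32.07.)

mol C = 5.796 / 44.01 = 0.1317; mass C = 0.1317 × 12.01 = 1.582 g
mol H = 2 × (2.966 / 18.02) = 0.3292; mass H = 0.3292 × 1.008 = 0.3318 g
mol S = 2.109 / 64.07 = 0.03292; mass S = 1.056 g
mass O = 3.496 − (2.969) = 0.5268 g → mol O = 0.03293
Smallest is S at 0.03292 mol; normalising gives C 4.001, H 10.001, O 1.000, S 1.000
→ C4H10OS

C4H10OS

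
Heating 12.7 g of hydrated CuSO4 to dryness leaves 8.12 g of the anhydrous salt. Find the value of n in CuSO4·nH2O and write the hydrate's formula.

CuSO4·5H2O

Mass of water lost = 12.7 − 8.12 = 4.58 g → 4.58 / 18.02 = 0.2542 mol H2O
Molar mass of CuSO4 = 159.62 g/mol → mol CuSO4 = 8.12 / 159.62 = 0.05087
n = 0.2542 / 0.05087 = 5.00 ≈ 5 → CuSO4·5H2O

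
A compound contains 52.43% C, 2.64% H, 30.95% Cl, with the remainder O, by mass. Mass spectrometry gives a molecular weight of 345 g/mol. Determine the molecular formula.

Assume 100 g: 52.43 g C, 2.64 g H, 30.95 g Cl, 13.98 g O.
Moles — C: 52.43 / 12.01 = 4.366 mol; H: 2.64 / 1.008 = 2.619 mol; Cl: 30.95 / 35.45 = 0.8731 mol; O: 13.98 / 16.00 = 0.8738 mol
Divide by the smallest (0.8731 mol Cl): C 5.000, H 3.000, Cl 1.000, O 1.001
Ratio ≈ 5:3:1:1, so the empirical formula is C5H3ClO
Empirical-formula mass = 114.52 g/mol
n = 345 / 114.52 = 3.01 ≈ 3
Molecular formula = (C5H3ClO)×3 = C15H9Cl3O3

C15H9Cl3O3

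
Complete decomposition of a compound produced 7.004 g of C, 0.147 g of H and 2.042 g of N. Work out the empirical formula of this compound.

Moles — C: 7.004 / 12.01 = 0.5832 mol; H: 0.147 / 1.008 = 0.1458 mol; N: 2.042 / 14.01 = 0.1458 mol
Smallest is N at 0.1458 mol; normalising gives C 4.001, H 1.001, N 1.000
→ C4HN

C4HN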